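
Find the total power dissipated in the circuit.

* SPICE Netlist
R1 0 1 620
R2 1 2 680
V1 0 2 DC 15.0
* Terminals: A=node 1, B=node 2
Nodal analysis, taking node 2 as the 0 V reference.
Source V1 fixes V_0 = 15 V.
KCL at each unknown node (sum of currents leaving = 0; resistances in Ω):
  Node 1: (V_1 - 15)/620 + (V_1 - 0)/680 = 0
Collecting terms: 0.003083 × V_1 = 0.02419  =>  V_1 = 7.846 V
Power in each resistor, P = (ΔV)²/R:
  P_R1 = (15 - 7.846)²/620 = 0.08254 W
  P_R2 = (7.846 - 0)²/680 = 0.09053 W
P_total = P_R1 + P_R2 = 0.1731 W

Final answer: 0.1731 W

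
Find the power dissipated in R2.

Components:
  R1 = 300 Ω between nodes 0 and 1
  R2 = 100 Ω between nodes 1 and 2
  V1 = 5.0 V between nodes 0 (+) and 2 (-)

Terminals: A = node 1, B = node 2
Nodal analysis, taking node 2 as the 0 V reference.
Source V1 fixes V_0 = 5 V.
KCL at each unknown node (sum of currents leaving = 0; resistances in Ω):
  Node 1: (V_1 - 5)/300 + (V_1 - 0)/100 = 0
Collecting terms: 0.01333 × V_1 = 0.01667  =>  V_1 = 1.25 V
I_R2 = (V_1 - V_2)/R2 = (1.25 - 0)/100 = 0.0125 A
P_R2 = I_R2² × R2 = (0.0125)² × 100 = 0.01562 W

Final answer: 0.01562 W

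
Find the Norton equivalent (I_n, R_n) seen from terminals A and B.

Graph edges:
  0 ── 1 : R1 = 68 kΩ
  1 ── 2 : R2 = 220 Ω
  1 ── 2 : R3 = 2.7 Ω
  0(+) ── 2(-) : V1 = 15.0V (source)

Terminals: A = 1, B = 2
Find the Thévenin equivalent first; then I_n = V_th/R_th and R_n = R_th.
Step 1 — V_th is the open-circuit voltage V_A - V_B (nothing connected across the terminals).
Nodal analysis, taking node 2 as the 0 V reference.
Source V1 fixes V_0 = 15 V.
KCL at each unknown node (sum of currents leaving = 0; resistances in Ω):
  Node 1: (V_1 - 15)/68000 + (V_1 - 0)/220 + (V_1 - 0)/2.7 = 0
Collecting terms: 0.3749 × V_1 = 0.0002206  =>  V_1 = 0.0005883 V
V_th = V_1 - V_2 = 0.0005883 - 0 = 0.0005883 V
Step 2 — R_th: zero the source — replace V1 by a short circuit (node 2 merges into node 0) — and find the resistance seen between A (node 1) and B (node 0).
Reduce the network between node 1 (A) and node 0 (B) by series/parallel combination:
  Rp1 = R1 ‖ R2 ‖ R3 (parallel, all between nodes 0 and 1) = 1/(1/68000 + 1/220 + 1/2.7) = 2.667 Ω
R_th = 2.667 Ω
I_n = V_th/R_th = 0.0005883/2.667 = 0.0002206 A, and R_n = R_th = 2.667 Ω

Final answer: I_n = 0.0002206 A, R_n = 2.667 Ω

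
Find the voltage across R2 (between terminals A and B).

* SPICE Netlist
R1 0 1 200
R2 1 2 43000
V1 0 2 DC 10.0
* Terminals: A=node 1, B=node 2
R1 and R2 are in series across V1 (node 0 → node 1 → node 2), and the output A–B is taken across R2, so this is a voltage divider.
Series current: I = V1/(R1 + R2) = 10/(200 + 43000) = 10/43200 = 0.0002315 A
V_R2 = I × R2 = V1 × R2/(R1 + R2) = 10 × 43000/43200 = 9.954 V

Final answer: 9.954 V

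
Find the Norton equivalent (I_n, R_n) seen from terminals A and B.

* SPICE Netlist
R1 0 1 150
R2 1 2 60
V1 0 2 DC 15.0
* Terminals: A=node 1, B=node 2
Find the Thévenin equivalent first; then I_n = V_th/R_th and R_n = R_th.
Step 1 — V_th is the open-circuit voltage V_A - V_B (nothing connected across the terminals).
Nodal analysis, taking node 2 as the 0 V reference.
Source V1 fixes V_0 = 15 V.
KCL at each unknown node (sum of currents leaving = 0; resistances in Ω):
  Node 1: (V_1 - 15)/150 + (V_1 - 0)/60 = 0
Collecting terms: 0.02333 × V_1 = 0.1  =>  V_1 = 4.286 V
V_th = V_1 - V_2 = 4.286 - 0 = 4.286 V
Step 2 — R_th: zero the source — replace V1 by a short circuit (node 2 merges into node 0) — and find the resistance seen between A (node 1) and B (node 0).
Reduce the network between node 1 (A) and node 0 (B) by series/parallel combination:
  Rp1 = R1 ‖ R2 (parallel, both between nodes 0 and 1) = 1/(1/150 + 1/60) = 42.86 Ω
R_th = 42.86 Ω
I_n = V_th/R_th = 4.286/42.86 = 0.1 A, and R_n = R_th = 42.86 Ω

Final answer: I_n = 0.1 A, R_n = 42.86 Ω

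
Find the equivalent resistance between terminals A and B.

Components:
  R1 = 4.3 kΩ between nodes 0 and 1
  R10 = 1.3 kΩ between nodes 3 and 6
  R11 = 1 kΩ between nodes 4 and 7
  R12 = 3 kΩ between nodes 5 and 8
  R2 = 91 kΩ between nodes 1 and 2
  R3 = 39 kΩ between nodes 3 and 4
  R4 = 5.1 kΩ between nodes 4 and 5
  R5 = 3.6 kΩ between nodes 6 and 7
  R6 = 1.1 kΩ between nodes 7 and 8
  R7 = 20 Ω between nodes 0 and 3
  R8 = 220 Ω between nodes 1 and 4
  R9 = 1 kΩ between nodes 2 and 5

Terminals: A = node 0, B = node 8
The network is not a plain series/parallel combination. Inject a 1 A test current into terminal A (node 0) and return it from terminal B (node 8); then R_eq = V_A / (1 A).
Nodal analysis, taking node 8 as the 0 V reference.
Current source I_test pushes 1 A into node 0 and draws it out of node 8.
KCL at each unknown node (sum of currents leaving = 0; resistances in Ω):
  Node 0: (V_0 - V_1)/4300 + (V_0 - V_3)/20 - 1 = 0
  Node 1: (V_1 - V_0)/4300 + (V_1 - V_2)/91000 + (V_1 - V_4)/220 = 0
  Node 2: (V_2 - V_1)/91000 + (V_2 - V_5)/1000 = 0
  Node 3: (V_3 - V_0)/20 + (V_3 - V_4)/39000 + (V_3 - V_6)/1300 = 0
  Node 4: (V_4 - V_1)/220 + (V_4 - V_3)/39000 + (V_4 - V_5)/5100 + (V_4 - V_7)/1000 = 0
  Node 5: (V_5 - V_2)/1000 + (V_5 - V_4)/5100 + (V_5 - 0)/3000 = 0
  Node 6: (V_6 - V_3)/1300 + (V_6 - V_7)/3600 = 0
  Node 7: (V_7 - V_4)/1000 + (V_7 - V_6)/3600 + (V_7 - 0)/1100 = 0
Collecting terms (coefficients in siemens):
  0.05023·V_0 - 0.0002326·V_1 - 0.05·V_3 = 1
  0.004789·V_1 - 0.0002326·V_0 - 0.00001099·V_2 - 0.004545·V_4 = 0
  0.001011·V_2 - 0.00001099·V_1 - 0.001·V_5 = 0
  0.05079·V_3 - 0.05·V_0 - 0.00002564·V_4 - 0.0007692·V_6 = 0
  0.005767·V_4 - 0.004545·V_1 - 0.00002564·V_3 - 0.0001961·V_5 - 0.001·V_7 = 0
  0.001529·V_5 - 0.001·V_2 - 0.0001961·V_4 = 0
  0.001047·V_6 - 0.0007692·V_3 - 0.0002778·V_7 = 0
  0.002187·V_7 - 0.001·V_4 - 0.0002778·V_6 = 0
Solving these 8 simultaneous equations (Gaussian elimination) gives:
  V_0 = 3333 V, V_1 = 1367 V, V_2 = 497.4 V, V_3 = 3322 V
  V_4 = 1268 V, V_5 = 487.8 V, V_6 = 2685 V, V_7 = 921.1 V
R_eq = V_0 / 1 A = 3333 Ω = 3.333 kΩ

Final answer: 3.333 kΩ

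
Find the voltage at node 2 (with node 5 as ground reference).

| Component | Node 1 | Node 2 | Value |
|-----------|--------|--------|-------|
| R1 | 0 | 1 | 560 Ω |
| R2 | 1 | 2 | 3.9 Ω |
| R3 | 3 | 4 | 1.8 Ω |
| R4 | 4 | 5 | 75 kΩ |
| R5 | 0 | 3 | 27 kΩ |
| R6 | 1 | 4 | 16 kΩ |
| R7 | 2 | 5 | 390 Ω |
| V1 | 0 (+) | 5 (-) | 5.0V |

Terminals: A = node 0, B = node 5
Nodal analysis, taking node 5 as the 0 V reference.
Source V1 fixes V_0 = 5 V.
KCL at each unknown node (sum of currents leaving = 0; resistances in Ω):
  Node 1: (V_1 - 5)/560 + (V_1 - V_2)/3.9 + (V_1 - V_4)/16000 = 0
  Node 2: (V_2 - V_1)/3.9 + (V_2 - 0)/390 = 0
  Node 3: (V_3 - V_4)/1.8 + (V_3 - 5)/27000 = 0
  Node 4: (V_4 - V_3)/1.8 + (V_4 - 0)/75000 + (V_4 - V_1)/16000 = 0
Collecting terms (coefficients in siemens):
  0.2583·V_1 - 0.2564·V_2 - 0.0000625·V_4 = 0.008929
  0.259·V_2 - 0.2564·V_1 = 0
  0.5556·V_3 - 0.5556·V_4 = 0.0001852
  0.5556·V_4 - 0.0000625·V_1 - 0.5556·V_3 = 0
Solving these 4 simultaneous equations (Gaussian elimination) gives:
  V_1 = 2.075 V, V_2 = 2.054 V, V_3 = 2.79 V, V_4 = 2.79 V
The requested potential is V_2 = 2.054 V.

Final answer: V_2 = 2.054 V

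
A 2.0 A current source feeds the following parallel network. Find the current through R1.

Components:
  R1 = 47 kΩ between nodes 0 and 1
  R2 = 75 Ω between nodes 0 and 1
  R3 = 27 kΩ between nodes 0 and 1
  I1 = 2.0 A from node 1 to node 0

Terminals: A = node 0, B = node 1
All resistors sit directly between nodes 0 and 1, so they are in parallel and share one voltage V; the full source current 2 A splits among them.
1/R_par = 1/47000 + 1/75 + 1/27000 = 0.01339 S  =>  R_par = 74.67 Ω
V = I × R_par = 2 × 74.67 = 149.3 V
I_R1 = V/R1 = 149.3/47000 = 0.003178 A

Final answer: 0.003178 A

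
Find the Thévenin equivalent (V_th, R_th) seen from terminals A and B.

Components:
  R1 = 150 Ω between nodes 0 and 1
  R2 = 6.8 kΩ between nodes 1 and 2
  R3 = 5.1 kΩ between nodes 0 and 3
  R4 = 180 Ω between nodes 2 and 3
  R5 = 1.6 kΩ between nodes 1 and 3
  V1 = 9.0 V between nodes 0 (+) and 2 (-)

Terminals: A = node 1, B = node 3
Step 1 — V_th is the open-circuit voltage V_A - V_B (nothing connected across the terminals).
Nodal analysis, taking node 2 as the 0 V reference.
Source V1 fixes V_0 = 9 V.
KCL at each unknown node (sum of currents leaving = 0; resistances in Ω):
  Node 1: (V_1 - 9)/150 + (V_1 - 0)/6800 + (V_1 - V_3)/1600 = 0
  Node 3: (V_3 - 9)/5100 + (V_3 - 0)/180 + (V_3 - V_1)/1600 = 0
Collecting terms (coefficients in siemens):
  0.007439·V_1 - 0.000625·V_3 = 0.06
  0.006377·V_3 - 0.000625·V_1 = 0.001765
Determinant D = (0.007439)(0.006377) - (-0.000625)(-0.000625) = 0.00004704
V_1 = [(0.06)(0.006377) - (-0.000625)(0.001765)]/D = 8.156 V
V_3 = [(0.007439)(0.001765) - (0.06)(-0.000625)]/D = 1.076 V
V_th = V_1 - V_3 = 8.156 - 1.076 = 7.08 V
Step 2 — R_th: zero the source — replace V1 by a short circuit (node 2 merges into node 0) — and find the resistance seen between A (node 1) and B (node 3).
Reduce the network between node 1 (A) and node 3 (B) by series/parallel combination:
  Rp1 = R1 ‖ R2 (parallel, both between nodes 0 and 1) = 1/(1/150 + 1/6800) = 146.8 Ω
  Rp2 = R3 ‖ R4 (parallel, both between nodes 0 and 3) = 1/(1/5100 + 1/180) = 173.9 Ω
  Rs1 = Rp1 + Rp2 (series, joined only at node 0) = 146.8 + 173.9 = 320.6 Ω
  Rp3 = R5 ‖ Rs1 (parallel, both between nodes 1 and 3) = 1/(1/1600 + 1/320.6) = 267.1 Ω
R_th = 267.1 Ω

Final answer: V_th = 7.08 V, R_th = 267.1 Ω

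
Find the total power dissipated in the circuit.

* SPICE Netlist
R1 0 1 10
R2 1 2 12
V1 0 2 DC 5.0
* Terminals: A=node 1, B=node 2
Nodal analysis, taking node 2 as the 0 V reference.
Source V1 fixes V_0 = 5 V.
KCL at each unknown node (sum of currents leaving = 0; resistances in Ω):
  Node 1: (V_1 - 5)/10 + (V_1 - 0)/12 = 0
Collecting terms: 0.1833 × V_1 = 0.5  =>  V_1 = 2.727 V
Power in each resistor, P = (ΔV)²/R:
  P_R1 = (5 - 2.727)²/10 = 0.5165 W
  P_R2 = (2.727 - 0)²/12 = 0.6198 W
P_total = P_R1 + P_R2 = 1.136 W

Final answer: 1.136 W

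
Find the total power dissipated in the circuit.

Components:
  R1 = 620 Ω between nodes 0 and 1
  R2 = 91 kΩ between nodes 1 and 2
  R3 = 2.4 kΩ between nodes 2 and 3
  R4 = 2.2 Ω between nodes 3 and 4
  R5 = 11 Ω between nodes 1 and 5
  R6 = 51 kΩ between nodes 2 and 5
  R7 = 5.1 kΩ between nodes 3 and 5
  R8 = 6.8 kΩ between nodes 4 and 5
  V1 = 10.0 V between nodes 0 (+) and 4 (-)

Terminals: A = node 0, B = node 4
Nodal analysis, taking node 4 as the 0 V reference.
Source V1 fixes V_0 = 10 V.
KCL at each unknown node (sum of currents leaving = 0; resistances in Ω):
  Node 1: (V_1 - 10)/620 + (V_1 - V_2)/91000 + (V_1 - V_5)/11 = 0
  Node 2: (V_2 - V_1)/91000 + (V_2 - V_3)/2400 + (V_2 - V_5)/51000 = 0
  Node 3: (V_3 - V_2)/2400 + (V_3 - 0)/2.2 + (V_3 - V_5)/5100 = 0
  Node 5: (V_5 - V_1)/11 + (V_5 - V_2)/51000 + (V_5 - V_3)/5100 + (V_5 - 0)/6800 = 0
Collecting terms (coefficients in siemens):
  0.09253·V_1 - 0.00001099·V_2 - 0.09091·V_5 = 0.01613
  0.0004473·V_2 - 0.00001099·V_1 - 0.0004167·V_3 - 0.00001961·V_5 = 0
  0.4552·V_3 - 0.0004167·V_2 - 0.0001961·V_5 = 0
  0.09127·V_5 - 0.09091·V_1 - 0.00001961·V_2 - 0.0001961·V_3 = 0
Solving these 4 simultaneous equations (Gaussian elimination) gives:
  V_1 = 8.134 V, V_2 = 0.5587 V, V_3 = 0.004002 V, V_5 = 8.101 V
Power in each resistor, P = (ΔV)²/R:
  P_R1 = (10 - 8.134)²/620 = 0.005618 W
  P_R2 = (8.134 - 0.5587)²/91000 = 0.0006305 W
  P_R3 = (0.5587 - 0.004002)²/2400 = 0.0001282 W
  P_R4 = (0.004002 - 0)²/2.2 = 0.000007278 W
  P_R5 = (8.134 - 8.101)²/11 = 0.00009424 W
  P_R6 = (0.5587 - 8.101)²/51000 = 0.001116 W
  P_R7 = (0.004002 - 8.101)²/5100 = 0.01286 W
  P_R8 = (0 - 8.101)²/6800 = 0.009652 W
P_total = P_R1 + P_R2 + P_R3 + P_R4 + P_R5 + P_R6 + P_R7 + P_R8 = 0.0301 W

Final answer: 0.0301 W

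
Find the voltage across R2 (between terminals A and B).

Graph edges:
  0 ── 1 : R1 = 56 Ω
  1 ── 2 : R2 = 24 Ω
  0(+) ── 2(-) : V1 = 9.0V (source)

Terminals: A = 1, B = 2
R1 and R2 are in series across V1 (node 0 → node 1 → node 2), and the output A–B is taken across R2, so this is a voltage divider.
Series current: I = V1/(R1 + R2) = 9/(56 + 24) = 9/80 = 0.1125 A
V_R2 = I × R2 = V1 × R2/(R1 + R2) = 9 × 24/80 = 2.7 V

Final answer: 2.7 V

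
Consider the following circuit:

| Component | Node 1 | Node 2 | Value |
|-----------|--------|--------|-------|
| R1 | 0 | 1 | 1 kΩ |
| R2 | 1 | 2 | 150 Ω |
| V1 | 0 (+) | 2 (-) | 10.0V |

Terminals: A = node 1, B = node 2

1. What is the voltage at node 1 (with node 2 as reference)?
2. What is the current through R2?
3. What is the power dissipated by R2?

Nodal analysis, taking node 2 as the 0 V reference.
Source V1 fixes V_0 = 10 V.
KCL at each unknown node (sum of currents leaving = 0; resistances in Ω):
  Node 1: (V_1 - 10)/1000 + (V_1 - 0)/150 = 0
Collecting terms: 0.007667 × V_1 = 0.01  =>  V_1 = 1.304 V
Part 1:
  Read off the nodal solution: V_1 = 1.304 V
Part 2:
  I_R2 = (V_1 - V_2)/R2 = (1.304 - 0)/150 = 0.008696 A
  Magnitude: I_R2 = 0.008696 A
Part 3:
  I_R2 = (V_1 - V_2)/R2 = (1.304 - 0)/150 = 0.008696 A
  P_R2 = I_R2² × R2 = (0.008696)² × 150 = 0.01134 W

Final answers:
1. V_1 = 1.304 V
2. I_R2 = 0.008696 A
3. P_R2 = 0.01134 W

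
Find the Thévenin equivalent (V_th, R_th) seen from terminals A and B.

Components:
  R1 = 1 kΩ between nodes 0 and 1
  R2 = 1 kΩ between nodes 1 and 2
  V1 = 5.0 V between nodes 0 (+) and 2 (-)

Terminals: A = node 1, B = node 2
Step 1 — V_th is the open-circuit voltage V_A - V_B (nothing connected across the terminals).
Nodal analysis, taking node 2 as the 0 V reference.
Source V1 fixes V_0 = 5 V.
KCL at each unknown node (sum of currents leaving = 0; resistances in Ω):
  Node 1: (V_1 - 5)/1000 + (V_1 - 0)/1000 = 0
Collecting terms: 0.002 × V_1 = 0.005  =>  V_1 = 2.5 V
V_th = V_1 - V_2 = 2.5 - 0 = 2.5 V
Step 2 — R_th: zero the source — replace V1 by a short circuit (node 2 merges into node 0) — and find the resistance seen between A (node 1) and B (node 0).
Reduce the network between node 1 (A) and node 0 (B) by series/parallel combination:
  Rp1 = R1 ‖ R2 (parallel, both between nodes 0 and 1) = 1/(1/1000 + 1/1000) = 500 Ω
R_th = 500 Ω

Final answer: V_th = 2.5 V, R_th = 500 Ω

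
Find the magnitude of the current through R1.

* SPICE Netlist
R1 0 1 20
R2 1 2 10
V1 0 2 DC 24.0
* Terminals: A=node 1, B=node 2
Nodal analysis, taking node 2 as the 0 V reference.
Source V1 fixes V_0 = 24 V.
KCL at each unknown node (sum of currents leaving = 0; resistances in Ω):
  Node 1: (V_1 - 24)/20 + (V_1 - 0)/10 = 0
Collecting terms: 0.15 × V_1 = 1.2  =>  V_1 = 8 V
I_R1 = (V_0 - V_1)/R1 = (24 - 8)/20 = 0.8 A
|I_R1| = 0.8 A

Final answer: |I_R1| = 0.8 A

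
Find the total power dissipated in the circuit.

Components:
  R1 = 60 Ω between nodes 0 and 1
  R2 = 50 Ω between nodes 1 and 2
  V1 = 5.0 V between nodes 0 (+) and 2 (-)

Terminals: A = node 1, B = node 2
Nodal analysis, taking node 2 as the 0 V reference.
Source V1 fixes V_0 = 5 V.
KCL at each unknown node (sum of currents leaving = 0; resistances in Ω):
  Node 1: (V_1 - 5)/60 + (V_1 - 0)/50 = 0
Collecting terms: 0.03667 × V_1 = 0.08333  =>  V_1 = 2.273 V
Power in each resistor, P = (ΔV)²/R:
  P_R1 = (5 - 2.273)²/60 = 0.124 W
  P_R2 = (2.273 - 0)²/50 = 0.1033 W
P_total = P_R1 + P_R2 = 0.2273 W

Final answer: 0.2273 W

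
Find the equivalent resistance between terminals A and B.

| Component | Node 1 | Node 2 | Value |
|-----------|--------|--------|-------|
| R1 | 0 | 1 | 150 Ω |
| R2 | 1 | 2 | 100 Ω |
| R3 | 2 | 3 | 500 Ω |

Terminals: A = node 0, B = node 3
Reduce the network between node 0 (A) and node 3 (B) by series/parallel combination:
  Rs1 = R1 + R2 (series, joined only at node 1) = 150 + 100 = 250 Ω
  Rs2 = R3 + Rs1 (series, joined only at node 2) = 500 + 250 = 750 Ω
R_eq = 750 Ω

Final answer: 750 Ω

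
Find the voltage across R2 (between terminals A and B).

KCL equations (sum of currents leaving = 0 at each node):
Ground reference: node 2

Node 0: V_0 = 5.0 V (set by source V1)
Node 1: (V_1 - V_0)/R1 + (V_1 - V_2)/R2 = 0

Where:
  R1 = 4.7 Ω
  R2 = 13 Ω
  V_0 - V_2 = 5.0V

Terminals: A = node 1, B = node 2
R1 and R2 are in series across V1 (node 0 → node 1 → node 2), and the output A–B is taken across R2, so this is a voltage divider.
Series current: I = V1/(R1 + R2) = 5/(4.7 + 13) = 5/17.7 = 0.2825 A
V_R2 = I × R2 = V1 × R2/(R1 + R2) = 5 × 13/17.7 = 3.672 V

Final answer: 3.672 V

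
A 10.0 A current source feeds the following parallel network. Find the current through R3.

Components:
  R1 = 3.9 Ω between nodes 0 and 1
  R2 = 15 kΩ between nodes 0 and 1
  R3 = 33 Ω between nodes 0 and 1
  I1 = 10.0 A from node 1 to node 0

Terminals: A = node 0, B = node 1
All resistors sit directly between nodes 0 and 1, so they are in parallel and share one voltage V; the full source current 10 A splits among them.
1/R_par = 1/3.9 + 1/15000 + 1/33 = 0.2868 S  =>  R_par = 3.487 Ω
V = I × R_par = 10 × 3.487 = 34.87 V
I_R3 = V/R3 = 34.87/33 = 1.057 A

Final answer: 1.057 A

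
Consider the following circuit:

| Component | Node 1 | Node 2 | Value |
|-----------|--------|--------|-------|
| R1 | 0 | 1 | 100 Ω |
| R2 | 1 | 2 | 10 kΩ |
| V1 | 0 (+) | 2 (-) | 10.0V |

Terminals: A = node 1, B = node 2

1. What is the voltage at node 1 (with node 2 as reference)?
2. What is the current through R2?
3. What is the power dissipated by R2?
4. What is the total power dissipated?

Nodal analysis, taking node 2 as the 0 V reference.
Source V1 fixes V_0 = 10 V.
KCL at each unknown node (sum of currents leaving = 0; resistances in Ω):
  Node 1: (V_1 - 10)/100 + (V_1 - 0)/10000 = 0
Collecting terms: 0.0101 × V_1 = 0.1  =>  V_1 = 9.901 V
Part 1:
  Read off the nodal solution: V_1 = 9.901 V
Part 2:
  I_R2 = (V_1 - V_2)/R2 = (9.901 - 0)/10000 = 0.0009901 A
  Magnitude: I_R2 = 0.0009901 A
Part 3:
  I_R2 = (V_1 - V_2)/R2 = (9.901 - 0)/10000 = 0.0009901 A
  P_R2 = I_R2² × R2 = (0.0009901)² × 10000 = 0.009803 W
Part 4:
  Power in each resistor, P = (ΔV)²/R:
    P_R1 = (10 - 9.901)²/100 = 0.00009803 W
    P_R2 = (9.901 - 0)²/10000 = 0.009803 W
  P_total = P_R1 + P_R2 = 0.009901 W

Final answers:
1. V_1 = 9.901 V
2. I_R2 = 0.0009901 A
3. P_R2 = 0.009803 W
4. P_total = 0.009901 W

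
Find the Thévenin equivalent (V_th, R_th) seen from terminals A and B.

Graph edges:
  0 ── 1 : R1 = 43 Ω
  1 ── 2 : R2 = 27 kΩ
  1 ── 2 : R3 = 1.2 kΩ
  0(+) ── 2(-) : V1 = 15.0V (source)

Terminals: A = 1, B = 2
Step 1 — V_th is the open-circuit voltage V_A - V_B (nothing connected across the terminals).
Nodal analysis, taking node 2 as the 0 V reference.
Source V1 fixes V_0 = 15 V.
KCL at each unknown node (sum of currents leaving = 0; resistances in Ω):
  Node 1: (V_1 - 15)/43 + (V_1 - 0)/27000 + (V_1 - 0)/1200 = 0
Collecting terms: 0.02413 × V_1 = 0.3488  =>  V_1 = 14.46 V
V_th = V_1 - V_2 = 14.46 - 0 = 14.46 V
Step 2 — R_th: zero the source — replace V1 by a short circuit (node 2 merges into node 0) — and find the resistance seen between A (node 1) and B (node 0).
Reduce the network between node 1 (A) and node 0 (B) by series/parallel combination:
  Rp1 = R1 ‖ R2 ‖ R3 (parallel, all between nodes 0 and 1) = 1/(1/43 + 1/27000 + 1/1200) = 41.45 Ω
R_th = 41.45 Ω

Final answer: V_th = 14.46 V, R_th = 41.45 Ω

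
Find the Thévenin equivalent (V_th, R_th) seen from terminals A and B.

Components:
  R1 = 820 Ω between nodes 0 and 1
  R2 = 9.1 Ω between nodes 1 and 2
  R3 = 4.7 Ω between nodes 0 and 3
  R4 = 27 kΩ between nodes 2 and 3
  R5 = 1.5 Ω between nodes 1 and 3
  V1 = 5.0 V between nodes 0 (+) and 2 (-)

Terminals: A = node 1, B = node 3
Step 1 — V_th is the open-circuit voltage V_A - V_B (nothing connected across the terminals).
Nodal analysis, taking node 2 as the 0 V reference.
Source V1 fixes V_0 = 5 V.
KCL at each unknown node (sum of currents leaving = 0; resistances in Ω):
  Node 1: (V_1 - 5)/820 + (V_1 - 0)/9.1 + (V_1 - V_3)/1.5 = 0
  Node 3: (V_3 - 5)/4.7 + (V_3 - 0)/27000 + (V_3 - V_1)/1.5 = 0
Collecting terms (coefficients in siemens):
  0.7778·V_1 - 0.6667·V_3 = 0.006098
  0.8795·V_3 - 0.6667·V_1 = 1.064
Determinant D = (0.7778)(0.8795) - (-0.6667)(-0.6667) = 0.2396
V_1 = [(0.006098)(0.8795) - (-0.6667)(1.064)]/D = 2.983 V
V_3 = [(0.7778)(1.064) - (0.006098)(-0.6667)]/D = 3.471 V
V_th = V_1 - V_3 = 2.983 - 3.471 = -0.4879 V
Step 2 — R_th: zero the source — replace V1 by a short circuit (node 2 merges into node 0) — and find the resistance seen between A (node 1) and B (node 3).
Reduce the network between node 1 (A) and node 3 (B) by series/parallel combination:
  Rp1 = R1 ‖ R2 (parallel, both between nodes 0 and 1) = 1/(1/820 + 1/9.1) = 9 Ω
  Rp2 = R3 ‖ R4 (parallel, both between nodes 0 and 3) = 1/(1/4.7 + 1/27000) = 4.699 Ω
  Rs1 = Rp1 + Rp2 (series, joined only at node 0) = 9 + 4.699 = 13.7 Ω
  Rp3 = R5 ‖ Rs1 (parallel, both between nodes 1 and 3) = 1/(1/1.5 + 1/13.7) = 1.352 Ω
R_th = 1.352 Ω

Final answer: V_th = -0.4879 V, R_th = 1.352 Ω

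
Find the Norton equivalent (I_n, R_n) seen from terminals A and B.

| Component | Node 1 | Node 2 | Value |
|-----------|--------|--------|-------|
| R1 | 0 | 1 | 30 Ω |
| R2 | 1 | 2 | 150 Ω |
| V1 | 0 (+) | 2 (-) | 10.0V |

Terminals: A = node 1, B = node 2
Find the Thévenin equivalent first; then I_n = V_th/R_th and R_n = R_th.
Step 1 — V_th is the open-circuit voltage V_A - V_B (nothing connected across the terminals).
Nodal analysis, taking node 2 as the 0 V reference.
Source V1 fixes V_0 = 10 V.
KCL at each unknown node (sum of currents leaving = 0; resistances in Ω):
  Node 1: (V_1 - 10)/30 + (V_1 - 0)/150 = 0
Collecting terms: 0.04 × V_1 = 0.3333  =>  V_1 = 8.333 V
V_th = V_1 - V_2 = 8.333 - 0 = 8.333 V
Step 2 — R_th: zero the source — replace V1 by a short circuit (node 2 merges into node 0) — and find the resistance seen between A (node 1) and B (node 0).
Reduce the network between node 1 (A) and node 0 (B) by series/parallel combination:
  Rp1 = R1 ‖ R2 (parallel, both between nodes 0 and 1) = 1/(1/30 + 1/150) = 25 Ω
R_th = 25 Ω
I_n = V_th/R_th = 8.333/25 = 0.3333 A, and R_n = R_th = 25 Ω

Final answer: I_n = 0.3333 A, R_n = 25 Ω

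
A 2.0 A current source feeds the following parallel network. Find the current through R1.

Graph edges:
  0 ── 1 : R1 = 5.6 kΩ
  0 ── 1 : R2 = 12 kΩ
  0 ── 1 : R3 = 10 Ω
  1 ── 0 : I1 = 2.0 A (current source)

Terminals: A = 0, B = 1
All resistors sit directly between nodes 0 and 1, so they are in parallel and share one voltage V; the full source current 2 A splits among them.
1/R_par = 1/5600 + 1/12000 + 1/10 = 0.1003 S  =>  R_par = 9.974 Ω
V = I × R_par = 2 × 9.974 = 19.95 V
I_R1 = V/R1 = 19.95/5600 = 0.003562 A

Final answer: 0.003562 A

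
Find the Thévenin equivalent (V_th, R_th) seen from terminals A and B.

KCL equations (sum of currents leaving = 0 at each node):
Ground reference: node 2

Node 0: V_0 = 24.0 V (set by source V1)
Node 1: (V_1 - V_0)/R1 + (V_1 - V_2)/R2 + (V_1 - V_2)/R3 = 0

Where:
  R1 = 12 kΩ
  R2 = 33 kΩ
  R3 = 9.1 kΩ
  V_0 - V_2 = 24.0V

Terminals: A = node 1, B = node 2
Step 1 — V_th is the open-circuit voltage V_A - V_B (nothing connected across the terminals).
Nodal analysis, taking node 2 as the 0 V reference.
Source V1 fixes V_0 = 24 V.
KCL at each unknown node (sum of currents leaving = 0; resistances in Ω):
  Node 1: (V_1 - 24)/12000 + (V_1 - 0)/33000 + (V_1 - 0)/9100 = 0
Collecting terms: 0.0002235 × V_1 = 0.002  =>  V_1 = 8.947 V
V_th = V_1 - V_2 = 8.947 - 0 = 8.947 V
Step 2 — R_th: zero the source — replace V1 by a short circuit (node 2 merges into node 0) — and find the resistance seen between A (node 1) and B (node 0).
Reduce the network between node 1 (A) and node 0 (B) by series/parallel combination:
  Rp1 = R1 ‖ R2 ‖ R3 (parallel, all between nodes 0 and 1) = 1/(1/12000 + 1/33000 + 1/9100) = 4474 Ω
R_th = 4.474 kΩ

Final answer: V_th = 8.947 V, R_th = 4.474 kΩ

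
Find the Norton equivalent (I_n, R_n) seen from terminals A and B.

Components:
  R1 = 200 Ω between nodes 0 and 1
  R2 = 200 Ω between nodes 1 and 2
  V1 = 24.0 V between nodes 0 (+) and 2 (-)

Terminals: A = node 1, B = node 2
Find the Thévenin equivalent first; then I_n = V_th/R_th and R_n = R_th.
Step 1 — V_th is the open-circuit voltage V_A - V_B (nothing connected across the terminals).
Nodal analysis, taking node 2 as the 0 V reference.
Source V1 fixes V_0 = 24 V.
KCL at each unknown node (sum of currents leaving = 0; resistances in Ω):
  Node 1: (V_1 - 24)/200 + (V_1 - 0)/200 = 0
Collecting terms: 0.01 × V_1 = 0.12  =>  V_1 = 12 V
V_th = V_1 - V_2 = 12 - 0 = 12 V
Step 2 — R_th: zero the source — replace V1 by a short circuit (node 2 merges into node 0) — and find the resistance seen between A (node 1) and B (node 0).
Reduce the network between node 1 (A) and node 0 (B) by series/parallel combination:
  Rp1 = R1 ‖ R2 (parallel, both between nodes 0 and 1) = 1/(1/200 + 1/200) = 100 Ω
R_th = 100 Ω
I_n = V_th/R_th = 12/100 = 0.12 A, and R_n = R_th = 100 Ω

Final answer: I_n = 0.12 A, R_n = 100 Ω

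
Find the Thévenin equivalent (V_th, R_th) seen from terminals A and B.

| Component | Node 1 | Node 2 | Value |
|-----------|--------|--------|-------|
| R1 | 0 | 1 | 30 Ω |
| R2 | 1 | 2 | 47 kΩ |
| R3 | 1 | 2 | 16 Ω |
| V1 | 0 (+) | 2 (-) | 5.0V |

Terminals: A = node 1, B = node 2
Step 1 — V_th is the open-circuit voltage V_A - V_B (nothing connected across the terminals).
Nodal analysis, taking node 2 as the 0 V reference.
Source V1 fixes V_0 = 5 V.
KCL at each unknown node (sum of currents leaving = 0; resistances in Ω):
  Node 1: (V_1 - 5)/30 + (V_1 - 0)/47000 + (V_1 - 0)/16 = 0
Collecting terms: 0.09585 × V_1 = 0.1667  =>  V_1 = 1.739 V
V_th = V_1 - V_2 = 1.739 - 0 = 1.739 V
Step 2 — R_th: zero the source — replace V1 by a short circuit (node 2 merges into node 0) — and find the resistance seen between A (node 1) and B (node 0).
Reduce the network between node 1 (A) and node 0 (B) by series/parallel combination:
  Rp1 = R1 ‖ R2 ‖ R3 (parallel, all between nodes 0 and 1) = 1/(1/30 + 1/47000 + 1/16) = 10.43 Ω
R_th = 10.43 Ω

Final answer: V_th = 1.739 V, R_th = 10.43 Ω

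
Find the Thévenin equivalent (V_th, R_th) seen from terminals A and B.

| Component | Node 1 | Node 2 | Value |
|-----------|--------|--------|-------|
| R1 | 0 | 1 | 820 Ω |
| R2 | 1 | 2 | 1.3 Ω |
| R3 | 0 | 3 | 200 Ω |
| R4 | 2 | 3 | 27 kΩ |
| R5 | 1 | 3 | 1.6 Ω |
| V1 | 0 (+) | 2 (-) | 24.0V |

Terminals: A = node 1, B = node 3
Step 1 — V_th is the open-circuit voltage V_A - V_B (nothing connected across the terminals).
Nodal analysis, taking node 2 as the 0 V reference.
Source V1 fixes V_0 = 24 V.
KCL at each unknown node (sum of currents leaving = 0; resistances in Ω):
  Node 1: (V_1 - 24)/820 + (V_1 - 0)/1.3 + (V_1 - V_3)/1.6 = 0
  Node 3: (V_3 - 24)/200 + (V_3 - 0)/27000 + (V_3 - V_1)/1.6 = 0
Collecting terms (coefficients in siemens):
  1.395·V_1 - 0.625·V_3 = 0.02927
  0.63·V_3 - 0.625·V_1 = 0.12
Determinant D = (1.395)(0.63) - (-0.625)(-0.625) = 0.4886
V_1 = [(0.02927)(0.63) - (-0.625)(0.12)]/D = 0.1913 V
V_3 = [(1.395)(0.12) - (0.02927)(-0.625)]/D = 0.3802 V
V_th = V_1 - V_3 = 0.1913 - 0.3802 = -0.1889 V
Step 2 — R_th: zero the source — replace V1 by a short circuit (node 2 merges into node 0) — and find the resistance seen between A (node 1) and B (node 3).
Reduce the network between node 1 (A) and node 3 (B) by series/parallel combination:
  Rp1 = R1 ‖ R2 (parallel, both between nodes 0 and 1) = 1/(1/820 + 1/1.3) = 1.298 Ω
  Rp2 = R3 ‖ R4 (parallel, both between nodes 0 and 3) = 1/(1/200 + 1/27000) = 198.5 Ω
  Rs1 = Rp1 + Rp2 (series, joined only at node 0) = 1.298 + 198.5 = 199.8 Ω
  Rp3 = R5 ‖ Rs1 (parallel, both between nodes 1 and 3) = 1/(1/1.6 + 1/199.8) = 1.587 Ω
R_th = 1.587 Ω

Final answer: V_th = -0.1889 V, R_th = 1.587 Ω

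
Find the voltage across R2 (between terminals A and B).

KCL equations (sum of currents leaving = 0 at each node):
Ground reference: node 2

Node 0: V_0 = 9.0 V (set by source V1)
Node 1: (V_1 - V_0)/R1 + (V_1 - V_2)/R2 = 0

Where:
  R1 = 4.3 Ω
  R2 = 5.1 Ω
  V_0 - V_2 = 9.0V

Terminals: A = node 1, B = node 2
R1 and R2 are in series across V1 (node 0 → node 1 → node 2), and the output A–B is taken across R2, so this is a voltage divider.
Series current: I = V1/(R1 + R2) = 9/(4.3 + 5.1) = 9/9.4 = 0.9574 A
V_R2 = I × R2 = V1 × R2/(R1 + R2) = 9 × 5.1/9.4 = 4.883 V

Final answer: 4.883 V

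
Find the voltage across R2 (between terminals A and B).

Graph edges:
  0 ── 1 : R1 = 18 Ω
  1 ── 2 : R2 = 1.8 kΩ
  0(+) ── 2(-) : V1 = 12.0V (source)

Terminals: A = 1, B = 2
R1 and R2 are in series across V1 (node 0 → node 1 → node 2), and the output A–B is taken across R2, so this is a voltage divider.
Series current: I = V1/(R1 + R2) = 12/(18 + 1800) = 12/1818 = 0.006601 A
V_R2 = I × R2 = V1 × R2/(R1 + R2) = 12 × 1800/1818 = 11.88 V

Final answer: 11.88 V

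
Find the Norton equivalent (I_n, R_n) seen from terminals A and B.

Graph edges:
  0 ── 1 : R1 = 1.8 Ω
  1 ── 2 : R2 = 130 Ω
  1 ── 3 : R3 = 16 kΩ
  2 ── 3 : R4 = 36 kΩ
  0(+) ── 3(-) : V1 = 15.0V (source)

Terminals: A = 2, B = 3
Find the Thévenin equivalent first; then I_n = V_th/R_th and R_n = R_th.
Step 1 — V_th is the open-circuit voltage V_A - V_B (nothing connected across the terminals).
Nodal analysis, taking node 3 as the 0 V reference.
Source V1 fixes V_0 = 15 V.
KCL at each unknown node (sum of currents leaving = 0; resistances in Ω):
  Node 1: (V_1 - 15)/1.8 + (V_1 - V_2)/130 + (V_1 - 0)/16000 = 0
  Node 2: (V_2 - V_1)/130 + (V_2 - 0)/36000 = 0
Collecting terms (coefficients in siemens):
  0.5633·V_1 - 0.007692·V_2 = 8.333
  0.00772·V_2 - 0.007692·V_1 = 0
Determinant D = (0.5633)(0.00772) - (-0.007692)(-0.007692) = 0.00429
V_1 = [(8.333)(0.00772) - (-0.007692)(0)]/D = 15 V
V_2 = [(0.5633)(0) - (8.333)(-0.007692)]/D = 14.94 V
V_th = V_2 - V_3 = 14.94 - 0 = 14.94 V
Step 2 — R_th: zero the source — replace V1 by a short circuit (node 3 merges into node 0) — and find the resistance seen between A (node 2) and B (node 0).
Reduce the network between node 2 (A) and node 0 (B) by series/parallel combination:
  Rp1 = R1 ‖ R3 (parallel, both between nodes 0 and 1) = 1/(1/1.8 + 1/16000) = 1.8 Ω
  Rs1 = R2 + Rp1 (series, joined only at node 1) = 130 + 1.8 = 131.8 Ω
  Rp2 = R4 ‖ Rs1 (parallel, both between nodes 0 and 2) = 1/(1/36000 + 1/131.8) = 131.3 Ω
R_th = 131.3 Ω
I_n = V_th/R_th = 14.94/131.3 = 0.1138 A, and R_n = R_th = 131.3 Ω

Final answer: I_n = 0.1138 A, R_n = 131.3 Ω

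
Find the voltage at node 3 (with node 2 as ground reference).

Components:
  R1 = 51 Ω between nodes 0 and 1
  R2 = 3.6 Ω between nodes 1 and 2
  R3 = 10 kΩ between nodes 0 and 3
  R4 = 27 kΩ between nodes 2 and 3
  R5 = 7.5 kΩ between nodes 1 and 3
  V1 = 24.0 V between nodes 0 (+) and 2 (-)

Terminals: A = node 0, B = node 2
Nodal analysis, taking node 2 as the 0 V reference.
Source V1 fixes V_0 = 24 V.
KCL at each unknown node (sum of currents leaving = 0; resistances in Ω):
  Node 1: (V_1 - 24)/51 + (V_1 - 0)/3.6 + (V_1 - V_3)/7500 = 0
  Node 3: (V_3 - 24)/10000 + (V_3 - 0)/27000 + (V_3 - V_1)/7500 = 0
Collecting terms (coefficients in siemens):
  0.2975·V_1 - 0.0001333·V_3 = 0.4706
  0.0002704·V_3 - 0.0001333·V_1 = 0.0024
Determinant D = (0.2975)(0.0002704) - (-0.0001333)(-0.0001333) = 0.00008042
V_1 = [(0.4706)(0.0002704) - (-0.0001333)(0.0024)]/D = 1.586 V
V_3 = [(0.2975)(0.0024) - (0.4706)(-0.0001333)]/D = 9.659 V
The requested potential is V_3 = 9.659 V.

Final answer: V_3 = 9.659 V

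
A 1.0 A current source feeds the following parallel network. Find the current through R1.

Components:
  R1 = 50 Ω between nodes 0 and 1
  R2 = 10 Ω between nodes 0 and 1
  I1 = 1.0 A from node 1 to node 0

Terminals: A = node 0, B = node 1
All resistors sit directly between nodes 0 and 1, so they are in parallel and share one voltage V; the full source current 1 A splits among them.
1/R_par = 1/50 + 1/10 = 0.12 S  =>  R_par = 8.333 Ω
V = I × R_par = 1 × 8.333 = 8.333 V
I_R1 = V/R1 = 8.333/50 = 0.1667 A

Final answer: 0.1667 A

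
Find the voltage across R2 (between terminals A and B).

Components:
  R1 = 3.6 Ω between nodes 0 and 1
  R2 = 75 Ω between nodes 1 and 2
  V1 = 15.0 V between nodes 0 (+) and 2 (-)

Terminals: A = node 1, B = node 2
R1 and R2 are in series across V1 (node 0 → node 1 → node 2), and the output A–B is taken across R2, so this is a voltage divider.
Series current: I = V1/(R1 + R2) = 15/(3.6 + 75) = 15/78.6 = 0.1908 A
V_R2 = I × R2 = V1 × R2/(R1 + R2) = 15 × 75/78.6 = 14.31 V

Final answer: 14.31 V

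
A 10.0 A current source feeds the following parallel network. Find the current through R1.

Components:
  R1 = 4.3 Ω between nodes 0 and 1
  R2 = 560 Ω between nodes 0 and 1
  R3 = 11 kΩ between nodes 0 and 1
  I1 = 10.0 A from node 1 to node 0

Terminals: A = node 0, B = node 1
All resistors sit directly between nodes 0 and 1, so they are in parallel and share one voltage V; the full source current 10 A splits among them.
1/R_par = 1/4.3 + 1/560 + 1/11000 = 0.2344 S  =>  R_par = 4.266 Ω
V = I × R_par = 10 × 4.266 = 42.66 V
I_R1 = V/R1 = 42.66/4.3 = 9.92 A

Final answer: 9.92 A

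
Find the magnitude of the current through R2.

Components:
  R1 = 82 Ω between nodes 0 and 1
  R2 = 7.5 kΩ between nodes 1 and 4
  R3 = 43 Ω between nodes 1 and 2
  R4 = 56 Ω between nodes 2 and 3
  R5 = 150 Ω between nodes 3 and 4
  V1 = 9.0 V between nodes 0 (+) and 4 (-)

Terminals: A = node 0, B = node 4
Nodal analysis, taking node 4 as the 0 V reference.
Source V1 fixes V_0 = 9 V.
KCL at each unknown node (sum of currents leaving = 0; resistances in Ω):
  Node 1: (V_1 - 9)/82 + (V_1 - 0)/7500 + (V_1 - V_2)/43 = 0
  Node 2: (V_2 - V_1)/43 + (V_2 - V_3)/56 = 0
  Node 3: (V_3 - V_2)/56 + (V_3 - 0)/150 = 0
Collecting terms (coefficients in siemens):
  0.03558·V_1 - 0.02326·V_2 = 0.1098
  0.04111·V_2 - 0.02326·V_1 - 0.01786·V_3 = 0
  0.02452·V_3 - 0.01786·V_2 = 0
Solving these 3 simultaneous equations (Gaussian elimination) gives:
  V_1 = 6.715 V, V_2 = 5.556 V, V_3 = 4.045 V
I_R2 = (V_1 - V_4)/R2 = (6.715 - 0)/7500 = 0.0008954 A
|I_R2| = 0.0008954 A

Final answer: |I_R2| = 0.0008954 A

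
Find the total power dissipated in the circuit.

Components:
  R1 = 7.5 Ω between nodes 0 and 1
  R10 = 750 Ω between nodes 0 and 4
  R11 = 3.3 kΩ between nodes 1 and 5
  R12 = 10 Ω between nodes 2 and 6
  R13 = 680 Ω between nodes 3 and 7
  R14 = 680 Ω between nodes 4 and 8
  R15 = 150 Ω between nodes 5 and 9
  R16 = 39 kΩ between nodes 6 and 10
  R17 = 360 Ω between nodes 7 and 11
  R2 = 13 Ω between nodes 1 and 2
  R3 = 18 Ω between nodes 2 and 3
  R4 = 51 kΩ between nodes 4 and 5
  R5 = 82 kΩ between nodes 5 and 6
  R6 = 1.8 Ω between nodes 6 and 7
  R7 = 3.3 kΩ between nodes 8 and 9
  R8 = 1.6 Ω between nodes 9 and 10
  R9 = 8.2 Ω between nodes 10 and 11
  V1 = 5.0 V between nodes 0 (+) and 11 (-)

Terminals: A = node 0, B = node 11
Nodal analysis, taking node 11 as the 0 V reference.
Source V1 fixes V_0 = 5 V.
KCL at each unknown node (sum of currents leaving = 0; resistances in Ω):
  Node 1: (V_1 - 5)/7.5 + (V_1 - V_2)/13 + (V_1 - V_5)/3300 = 0
  Node 2: (V_2 - V_1)/13 + (V_2 - V_3)/18 + (V_2 - V_6)/10 = 0
  Node 3: (V_3 - V_2)/18 + (V_3 - V_7)/680 = 0
  Node 4: (V_4 - V_5)/51000 + (V_4 - 5)/750 + (V_4 - V_8)/680 = 0
  Node 5: (V_5 - V_4)/51000 + (V_5 - V_6)/82000 + (V_5 - V_1)/3300 + (V_5 - V_9)/150 = 0
  Node 6: (V_6 - V_5)/82000 + (V_6 - V_7)/1.8 + (V_6 - V_2)/10 + (V_6 - V_10)/39000 = 0
  Node 7: (V_7 - V_6)/1.8 + (V_7 - V_3)/680 + (V_7 - 0)/360 = 0
  Node 8: (V_8 - V_9)/3300 + (V_8 - V_4)/680 = 0
  Node 9: (V_9 - V_8)/3300 + (V_9 - V_10)/1.6 + (V_9 - V_5)/150 = 0
  Node 10: (V_10 - V_9)/1.6 + (V_10 - 0)/8.2 + (V_10 - V_6)/39000 = 0
Collecting terms (coefficients in siemens):
  0.2106·V_1 - 0.07692·V_2 - 0.000303·V_5 = 0.6667
  0.2325·V_2 - 0.07692·V_1 - 0.05556·V_3 - 0.1·V_6 = 0
  0.05703·V_3 - 0.05556·V_2 - 0.001471·V_7 = 0
  0.002824·V_4 - 0.00001961·V_5 - 0.001471·V_8 = 0.006667
  0.007001·V_5 - 0.000303·V_1 - 0.00001961·V_4 - 0.0000122·V_6 - 0.006667·V_9 = 0
  0.6556·V_6 - 0.1·V_2 - 0.0000122·V_5 - 0.5556·V_7 - 0.00002564·V_10 = 0
  0.5598·V_7 - 0.001471·V_3 - 0.5556·V_6 = 0
  0.001774·V_8 - 0.001471·V_4 - 0.000303·V_9 = 0
  0.632·V_9 - 0.006667·V_5 - 0.000303·V_8 - 0.625·V_10 = 0
  0.747·V_10 - 0.00002564·V_6 - 0.625·V_9 = 0
Solving these 10 simultaneous equations (Gaussian elimination) gives:
  V_1 = 4.893 V, V_2 = 4.725 V, V_3 = 4.722 V, V_4 = 4.163 V
  V_5 = 0.2564 V, V_6 = 4.599 V, V_7 = 4.576 V, V_8 = 3.456 V
  V_9 = 0.02619 V, V_10 = 0.02207 V
Power in each resistor, P = (ΔV)²/R:
  P_R1 = (5 - 4.893)²/7.5 = 0.001531 W
  P_R2 = (4.893 - 4.725)²/13 = 0.002157 W
  P_R3 = (4.725 - 4.722)²/18 = 0.0000008222 W
  P_R4 = (4.163 - 0.2564)²/51000 = 0.0002993 W
  P_R5 = (0.2564 - 4.599)²/82000 = 0.0002299 W
  P_R6 = (4.599 - 4.576)²/1.8 = 0.0002812 W
  P_R7 = (3.456 - 0.02619)²/3300 = 0.003565 W
  P_R8 = (0.02619 - 0.02207)²/1.6 = 0.0000106 W
  P_R9 = (0.02207 - 0)²/8.2 = 0.00005939 W
  P_R10 = (5 - 4.163)²/750 = 0.0009341 W
  P_R11 = (4.893 - 0.2564)²/3300 = 0.006514 W
  P_R12 = (4.725 - 4.599)²/10 = 0.001605 W
  P_R13 = (4.722 - 4.576)²/680 = 0.00003106 W
  P_R14 = (4.163 - 3.456)²/680 = 0.0007346 W
  P_R15 = (0.2564 - 0.02619)²/150 = 0.0003532 W
  P_R16 = (4.599 - 0.02207)²/39000 = 0.0005371 W
  P_R17 = (4.576 - 0)²/360 = 0.05817 W
P_total = P_R1 + P_R2 + P_R3 + P_R4 + P_R5 + P_R6 + P_R7 + P_R8 + P_R9 + P_R10 + P_R11 + P_R12 + P_R13 + P_R14 + P_R15 + P_R16 + P_R17 = 0.07701 W

Final answer: 0.07701 W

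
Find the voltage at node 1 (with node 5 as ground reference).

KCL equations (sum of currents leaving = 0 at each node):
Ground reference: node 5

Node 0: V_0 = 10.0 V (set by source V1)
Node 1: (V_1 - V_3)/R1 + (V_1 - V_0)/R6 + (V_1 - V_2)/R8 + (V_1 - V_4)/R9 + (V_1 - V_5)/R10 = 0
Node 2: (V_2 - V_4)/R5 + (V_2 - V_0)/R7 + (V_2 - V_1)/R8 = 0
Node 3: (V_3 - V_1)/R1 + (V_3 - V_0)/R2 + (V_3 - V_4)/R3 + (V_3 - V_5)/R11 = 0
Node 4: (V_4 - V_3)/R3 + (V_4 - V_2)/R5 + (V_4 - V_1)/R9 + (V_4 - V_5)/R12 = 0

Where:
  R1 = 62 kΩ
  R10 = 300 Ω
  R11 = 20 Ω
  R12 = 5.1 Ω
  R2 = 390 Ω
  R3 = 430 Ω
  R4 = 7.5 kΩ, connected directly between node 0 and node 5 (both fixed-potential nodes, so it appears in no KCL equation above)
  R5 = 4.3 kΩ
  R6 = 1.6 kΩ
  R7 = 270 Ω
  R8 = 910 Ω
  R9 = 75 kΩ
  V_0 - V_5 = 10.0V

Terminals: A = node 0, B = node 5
Nodal analysis, taking node 5 as the 0 V reference.
Source V1 fixes V_0 = 10 V.
KCL at each unknown node (sum of currents leaving = 0; resistances in Ω):
  Node 1: (V_1 - V_3)/62000 + (V_1 - 10)/1600 + (V_1 - V_2)/910 + (V_1 - V_4)/75000 + (V_1 - 0)/300 = 0
  Node 2: (V_2 - V_4)/4300 + (V_2 - 10)/270 + (V_2 - V_1)/910 = 0
  Node 3: (V_3 - V_1)/62000 + (V_3 - 10)/390 + (V_3 - V_4)/430 + (V_3 - 0)/20 = 0
  Node 4: (V_4 - V_3)/430 + (V_4 - V_2)/4300 + (V_4 - V_1)/75000 + (V_4 - 0)/5.1 = 0
Collecting terms (coefficients in siemens):
  0.005087·V_1 - 0.001099·V_2 - 0.00001613·V_3 - 0.00001333·V_4 = 0.00625
  0.005035·V_2 - 0.001099·V_1 - 0.0002326·V_4 = 0.03704
  0.05491·V_3 - 0.00001613·V_1 - 0.002326·V_4 = 0.02564
  0.1986·V_4 - 0.00001333·V_1 - 0.0002326·V_2 - 0.002326·V_3 = 0
Solving these 4 simultaneous equations (Gaussian elimination) gives:
  V_1 = 2.959 V, V_2 = 8.002 V, V_3 = 0.4685 V, V_4 = 0.01505 V
The requested potential is V_1 = 2.959 V.

Final answer: V_1 = 2.959 V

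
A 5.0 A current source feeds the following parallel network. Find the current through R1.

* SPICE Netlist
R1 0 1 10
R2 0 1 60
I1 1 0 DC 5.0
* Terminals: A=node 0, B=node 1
All resistors sit directly between nodes 0 and 1, so they are in parallel and share one voltage V; the full source current 5 A splits among them.
1/R_par = 1/10 + 1/60 = 0.1167 S  =>  R_par = 8.571 Ω
V = I × R_par = 5 × 8.571 = 42.86 V
I_R1 = V/R1 = 42.86/10 = 4.286 A

Final answer: 4.286 A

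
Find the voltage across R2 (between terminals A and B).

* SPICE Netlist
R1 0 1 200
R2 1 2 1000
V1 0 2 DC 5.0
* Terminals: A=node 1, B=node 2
R1 and R2 are in series across V1 (node 0 → node 1 → node 2), and the output A–B is taken across R2, so this is a voltage divider.
Series current: I = V1/(R1 + R2) = 5/(200 + 1000) = 5/1200 = 0.004167 A
V_R2 = I × R2 = V1 × R2/(R1 + R2) = 5 × 1000/1200 = 4.167 V

Final answer: 4.167 V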